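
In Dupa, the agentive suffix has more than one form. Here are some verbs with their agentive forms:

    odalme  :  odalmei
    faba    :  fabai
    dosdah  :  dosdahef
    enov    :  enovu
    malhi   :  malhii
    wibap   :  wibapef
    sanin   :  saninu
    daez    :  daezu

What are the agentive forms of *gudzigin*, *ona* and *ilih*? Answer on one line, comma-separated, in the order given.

gudziginu, onai, ilihef

The alternation tracks the final sound of the stem — -ef when the stem ends in a voiceless consonant (*dosdah*, *wibap*); -u when the stem ends in a voiced consonant (*enov*, *sanin*, *daez*); -i when the stem ends in a vowel (*odalme*, *faba*, *malhi*).
The final sound of *gudzigin* is /n/, which is a voiced consonant, so the suffix is -u, giving *gudziginu*.
The final sound of *ona* is /a/, which is a vowel, so the suffix is -i, giving *onai*.
Since the final sound of *ilih* is /h/ (a voiceless consonant), it takes -ef, giving *ilihef*.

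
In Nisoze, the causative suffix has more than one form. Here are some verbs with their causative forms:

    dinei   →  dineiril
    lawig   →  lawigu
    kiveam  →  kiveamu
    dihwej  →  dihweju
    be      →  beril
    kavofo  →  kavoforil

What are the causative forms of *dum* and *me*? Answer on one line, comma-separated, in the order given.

dumu, meril

The alternation tracks the final sound of the stem — -u when the stem ends in a consonant (*lawig*, *kiveam*, *dihwej*); -ril when the stem ends in a vowel (*dinei*, *be*, *kavofo*).
*dum* — final sound /m/ (a consonant) → -u → *dumu*.
*me*: final sound = /e/, a vowel → -ril → *meril*.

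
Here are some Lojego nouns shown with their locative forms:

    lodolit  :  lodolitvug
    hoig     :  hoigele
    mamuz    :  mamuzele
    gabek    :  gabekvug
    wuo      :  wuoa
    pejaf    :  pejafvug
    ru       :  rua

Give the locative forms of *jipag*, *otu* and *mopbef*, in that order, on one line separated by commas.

jipagele, otua, mopbefvug

Looking at the final sound of each stem: -vug when the stem ends in a voiceless consonant (*lodolit*, *gabek*, *pejaf*); -ele when the stem ends in a voiced consonant (*hoig*, *mamuz*); -a when the stem ends in a vowel (*wuo*, *ru*).
Since the final sound of *jipag* is /g/ (a voiced consonant), it takes -ele, giving *jipagele*.
*otu*: final sound = /u/, a vowel → -a → *otua*.
The final sound of *mopbef* is /f/, which is a voiceless consonant, so the suffix is -vug, giving *mopbefvug*.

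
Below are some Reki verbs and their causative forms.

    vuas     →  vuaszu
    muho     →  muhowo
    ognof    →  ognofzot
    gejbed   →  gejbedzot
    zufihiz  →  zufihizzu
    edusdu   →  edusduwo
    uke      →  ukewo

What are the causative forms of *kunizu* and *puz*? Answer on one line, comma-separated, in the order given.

Looking at the final sound of each stem: -zu when the stem ends in a sibilant (*vuas*, *zufihiz*); -zot when the stem ends in a non-sibilant consonant (*ognof*, *gejbed*); -wo when the stem ends in a vowel (*muho*, *edusdu*, *uke*).
*kunizu* — final sound /u/ (a vowel) → -wo → *kunizuwo*.
*puz* — final sound /z/ (a sibilant) → -zu → *puzzu*.

kunizuwo, puzzu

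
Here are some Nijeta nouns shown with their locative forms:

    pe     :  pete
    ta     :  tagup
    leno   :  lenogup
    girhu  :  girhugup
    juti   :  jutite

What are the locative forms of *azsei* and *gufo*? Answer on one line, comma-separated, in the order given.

The alternation tracks the last vowel of the stem — -te when the last vowel of the stem is a front vowel (*pe*, *juti*); -gup when the last vowel of the stem is a back vowel (*ta*, *leno*, *girhu*).
The last vowel of *azsei* is /i/, which is a front vowel, so the suffix is -te, giving *azseite*.
Since the last vowel of *gufo* is /o/ (a back vowel), it takes -gup, giving *gufogup*.

azseite, gufogup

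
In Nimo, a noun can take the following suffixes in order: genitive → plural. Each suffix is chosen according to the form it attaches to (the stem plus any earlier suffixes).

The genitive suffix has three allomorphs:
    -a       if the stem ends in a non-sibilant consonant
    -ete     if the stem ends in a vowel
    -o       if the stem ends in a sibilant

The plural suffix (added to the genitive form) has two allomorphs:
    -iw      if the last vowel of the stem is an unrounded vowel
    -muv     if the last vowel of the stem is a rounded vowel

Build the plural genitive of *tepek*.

tepekaiw

Since the final sound of *tepek* is /k/ (a non-sibilant consonant), it takes -a, giving *tepeka*.
Since the last vowel of the genitive form *tepeka* is /a/ (an unrounded vowel), it takes -iw, giving *tepekaiw*.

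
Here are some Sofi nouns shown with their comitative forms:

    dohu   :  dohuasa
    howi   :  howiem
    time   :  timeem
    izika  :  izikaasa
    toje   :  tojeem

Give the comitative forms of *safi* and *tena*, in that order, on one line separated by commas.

safiem, tenaasa

The alternation tracks the last vowel of the stem — -em when the last vowel of the stem is a front vowel (*howi*, *time*, *toje*); -asa when the last vowel of the stem is a back vowel (*dohu*, *izika*).
*safi*: last vowel = /i/, a front vowel → -em → *safiem*.
*tena* — last vowel /a/ (a back vowel) → -asa → *tenaasa*.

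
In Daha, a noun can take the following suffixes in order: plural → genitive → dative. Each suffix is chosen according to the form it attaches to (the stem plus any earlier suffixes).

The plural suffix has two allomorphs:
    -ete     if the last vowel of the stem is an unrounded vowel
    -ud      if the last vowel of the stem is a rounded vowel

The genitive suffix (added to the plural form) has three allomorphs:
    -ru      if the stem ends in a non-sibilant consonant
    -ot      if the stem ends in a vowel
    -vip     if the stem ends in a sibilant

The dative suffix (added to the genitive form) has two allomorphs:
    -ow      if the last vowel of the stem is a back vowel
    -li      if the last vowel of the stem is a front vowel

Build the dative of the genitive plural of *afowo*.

Since the last vowel of *afowo* is /o/ (a rounded vowel), it takes -ud, giving *afowoud*.
Since the final sound of the plural form *afowoud* is /d/ (a non-sibilant consonant), it takes -ru, giving *afowoudru*.
Since the last vowel of the genitive form *afowoudru* is /u/ (a back vowel), it takes -ow, giving *afowoudruow*.

afowoudruow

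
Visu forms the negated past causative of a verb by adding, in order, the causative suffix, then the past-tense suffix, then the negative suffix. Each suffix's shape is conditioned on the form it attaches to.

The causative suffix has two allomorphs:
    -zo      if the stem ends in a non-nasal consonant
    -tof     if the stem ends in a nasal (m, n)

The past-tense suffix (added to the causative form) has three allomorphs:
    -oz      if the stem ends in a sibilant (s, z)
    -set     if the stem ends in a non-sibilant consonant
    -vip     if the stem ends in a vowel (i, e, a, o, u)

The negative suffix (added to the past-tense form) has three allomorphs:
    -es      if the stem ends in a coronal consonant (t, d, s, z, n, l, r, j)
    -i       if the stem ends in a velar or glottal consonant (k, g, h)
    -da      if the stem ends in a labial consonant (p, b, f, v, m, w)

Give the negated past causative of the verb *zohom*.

zohomtofsetes

*zohom* — final consonant /m/ (a nasal) → -tof → *zohomtof*.
The final sound of the causative form *zohomtof* is /f/, which is a non-sibilant consonant, so the past-tense suffix is -set, giving *zohomtofset*.
Since the final consonant of the past-tense form *zohomtofset* is /t/ (coronal), it takes -es, giving *zohomtofsetes*.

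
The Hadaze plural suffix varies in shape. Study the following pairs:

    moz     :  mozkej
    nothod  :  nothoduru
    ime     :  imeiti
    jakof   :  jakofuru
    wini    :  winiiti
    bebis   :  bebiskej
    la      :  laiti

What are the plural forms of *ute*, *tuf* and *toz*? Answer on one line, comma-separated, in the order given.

uteiti, tufuru, tozkej

The pattern is sibilance of the final sound: -kej when the stem ends in a sibilant (*moz*, *bebis*); -uru when the stem ends in a non-sibilant consonant (*nothod*, *jakof*); -iti when the stem ends in a vowel (*ime*, *wini*, *la*).
Since the final sound of *ute* is /e/ (a vowel), it takes -iti, giving *uteiti*.
The final sound of *tuf* is /f/, which is a non-sibilant consonant, so the suffix is -uru, giving *tufuru*.
The final sound of *toz* is /z/, which is a sibilant, so the suffix is -kej, giving *tozkej*.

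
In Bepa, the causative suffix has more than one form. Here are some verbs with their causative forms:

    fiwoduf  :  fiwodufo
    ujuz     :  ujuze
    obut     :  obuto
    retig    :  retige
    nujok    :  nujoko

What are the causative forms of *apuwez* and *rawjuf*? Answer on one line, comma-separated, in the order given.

apuweze, rawjufo

The pattern is voicing of the final consonant: -o when the stem ends in a voiceless consonant (*fiwoduf*, *obut*, *nujok*); -e when the stem ends in a voiced consonant (*ujuz*, *retig*).
*apuwez*: final consonant = /z/, voiced → -e → *apuweze*.
Since the final consonant of *rawjuf* is /f/ (voiceless), it takes -o, giving *rawjufo*.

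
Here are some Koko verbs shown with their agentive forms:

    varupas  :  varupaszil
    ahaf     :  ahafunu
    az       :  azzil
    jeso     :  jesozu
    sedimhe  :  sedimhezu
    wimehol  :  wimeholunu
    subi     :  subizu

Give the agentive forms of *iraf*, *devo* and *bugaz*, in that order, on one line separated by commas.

Looking at the final sound of each stem: -zil when the stem ends in a sibilant (*varupas*, *az*); -unu when the stem ends in a non-sibilant consonant (*ahaf*, *wimehol*); -zu when the stem ends in a vowel (*jeso*, *sedimhe*, *subi*).
*iraf* — final sound /f/ (a non-sibilant consonant) → -unu → *irafunu*.
Since the final sound of *devo* is /o/ (a vowel), it takes -zu, giving *devozu*.
*bugaz* — final sound /z/ (a sibilant) → -zil → *bugazzil*.

irafunu, devozu, bugazzil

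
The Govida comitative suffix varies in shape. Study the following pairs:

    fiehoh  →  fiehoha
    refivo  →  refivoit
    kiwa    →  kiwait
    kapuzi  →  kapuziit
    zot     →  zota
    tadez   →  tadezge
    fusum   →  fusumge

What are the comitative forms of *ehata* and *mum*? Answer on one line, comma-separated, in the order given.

ehatait, mumge

The pattern is voicing of the final sound: -a when the stem ends in a voiceless consonant (*fiehoh*, *zot*); -ge when the stem ends in a voiced consonant (*tadez*, *fusum*); -it when the stem ends in a vowel (*refivo*, *kiwa*, *kapuzi*).
*ehata* — final sound /a/ (a vowel) → -it → *ehatait*.
The final sound of *mum* is /m/, which is a voiced consonant, so the suffix is -ge, giving *mumge*.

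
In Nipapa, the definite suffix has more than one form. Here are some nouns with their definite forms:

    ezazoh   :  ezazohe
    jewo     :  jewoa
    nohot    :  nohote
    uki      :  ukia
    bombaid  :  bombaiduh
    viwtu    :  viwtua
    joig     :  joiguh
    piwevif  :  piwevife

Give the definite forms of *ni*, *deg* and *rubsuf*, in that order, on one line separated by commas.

The pattern is voicing of the final sound: -e when the stem ends in a voiceless consonant (*ezazoh*, *nohot*, *piwevif*); -uh when the stem ends in a voiced consonant (*bombaid*, *joig*); -a when the stem ends in a vowel (*jewo*, *uki*, *viwtu*).
The final sound of *ni* is /i/, which is a vowel, so the suffix is -a, giving *nia*.
The final sound of *deg* is /g/, which is a voiced consonant, so the suffix is -uh, giving *deguh*.
Since the final sound of *rubsuf* is /f/ (a voiceless consonant), it takes -e, giving *rubsufe*.

nia, deguh, rubsufe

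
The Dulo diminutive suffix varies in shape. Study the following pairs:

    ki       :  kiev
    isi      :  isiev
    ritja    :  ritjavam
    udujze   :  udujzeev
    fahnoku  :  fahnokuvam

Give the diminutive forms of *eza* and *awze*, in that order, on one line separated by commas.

ezavam, awzeev

The pattern is front/back vowel harmony: -ev when the last vowel of the stem is a front vowel (*ki*, *isi*, *udujze*); -vam when the last vowel of the stem is a back vowel (*ritja*, *fahnoku*).
*eza* — last vowel /a/ (a back vowel) → -vam → *ezavam*.
*awze*: last vowel = /e/, a front vowel → -ev → *awzeev*.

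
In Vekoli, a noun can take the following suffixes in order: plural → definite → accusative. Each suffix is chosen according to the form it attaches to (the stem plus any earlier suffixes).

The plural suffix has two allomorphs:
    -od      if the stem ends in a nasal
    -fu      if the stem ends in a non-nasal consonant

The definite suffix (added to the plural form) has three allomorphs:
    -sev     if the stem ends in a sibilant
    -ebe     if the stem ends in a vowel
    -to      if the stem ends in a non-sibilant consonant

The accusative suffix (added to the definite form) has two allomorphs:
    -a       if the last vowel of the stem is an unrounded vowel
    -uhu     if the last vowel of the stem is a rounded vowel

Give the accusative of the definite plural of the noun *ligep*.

ligepfuebea

*ligep*: final consonant = /p/, non-nasal → -fu → *ligepfu*.
Since the final sound of the plural form *ligepfu* is /u/ (a vowel), it takes -ebe, giving *ligepfuebe*.
The definite form *ligepfuebe*: last vowel = /e/, an unrounded vowel → -a → *ligepfuebea*.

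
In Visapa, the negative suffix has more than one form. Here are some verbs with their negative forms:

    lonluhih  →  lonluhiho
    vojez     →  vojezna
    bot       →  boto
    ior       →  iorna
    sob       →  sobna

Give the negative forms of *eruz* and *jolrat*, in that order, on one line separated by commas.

eruzna, jolrato

The suffix is conditioned by the final consonant: -o when the stem ends in a voiceless consonant (*lonluhih*, *bot*); -na when the stem ends in a voiced consonant (*vojez*, *ior*, *sob*).
*eruz* — final consonant /z/ (voiced) → -na → *eruzna*.
*jolrat*: final consonant = /t/, voiceless → -o → *jolrato*.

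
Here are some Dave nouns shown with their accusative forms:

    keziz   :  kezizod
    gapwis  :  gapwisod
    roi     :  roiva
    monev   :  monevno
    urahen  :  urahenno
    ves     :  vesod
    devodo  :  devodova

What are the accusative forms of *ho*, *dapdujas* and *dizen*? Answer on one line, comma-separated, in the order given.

The alternation tracks the final sound of the stem — -od when the stem ends in a sibilant (*keziz*, *gapwis*, *ves*); -no when the stem ends in a non-sibilant consonant (*monev*, *urahen*); -va when the stem ends in a vowel (*roi*, *devodo*).
*ho*: final sound = /o/, a vowel → -va → *hova*.
*dapdujas* — final sound /s/ (a sibilant) → -od → *dapdujasod*.
Since the final sound of *dizen* is /n/ (a non-sibilant consonant), it takes -no, giving *dizenno*.

hova, dapdujasod, dizenno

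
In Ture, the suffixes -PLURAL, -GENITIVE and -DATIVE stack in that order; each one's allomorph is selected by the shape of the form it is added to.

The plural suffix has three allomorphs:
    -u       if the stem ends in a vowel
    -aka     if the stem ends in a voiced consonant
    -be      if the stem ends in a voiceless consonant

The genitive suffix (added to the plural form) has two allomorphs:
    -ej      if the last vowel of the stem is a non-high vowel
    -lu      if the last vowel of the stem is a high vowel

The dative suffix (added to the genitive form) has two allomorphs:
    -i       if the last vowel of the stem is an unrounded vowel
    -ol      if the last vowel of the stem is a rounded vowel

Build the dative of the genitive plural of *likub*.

likubakaeji

*likub* — final sound /b/ (a voiced consonant) → -aka → *likubaka*.
The plural form *likubaka*: last vowel = /a/, a non-high vowel → -ej → *likubakaej*.
The last vowel of the genitive form *likubakaej* is /e/, which is an unrounded vowel, so the dative suffix is -i, giving *likubakaeji*.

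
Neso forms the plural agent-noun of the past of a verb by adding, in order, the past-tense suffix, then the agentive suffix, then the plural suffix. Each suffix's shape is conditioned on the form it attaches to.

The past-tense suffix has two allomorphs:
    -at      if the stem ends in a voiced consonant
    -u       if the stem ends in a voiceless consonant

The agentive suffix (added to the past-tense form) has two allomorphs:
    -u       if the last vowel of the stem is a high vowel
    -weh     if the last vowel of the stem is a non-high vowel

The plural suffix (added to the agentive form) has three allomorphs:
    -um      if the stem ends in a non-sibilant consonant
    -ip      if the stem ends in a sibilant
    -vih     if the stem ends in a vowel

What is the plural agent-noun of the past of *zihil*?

*zihil*: final consonant = /l/, voiced → -at → *zihilat*.
Since the last vowel of the past-tense form *zihilat* is /a/ (a non-high vowel), it takes -weh, giving *zihilatweh*.
The agentive form *zihilatweh*: final sound = /h/, a non-sibilant consonant → -um → *zihilatwehum*.

zihilatwehum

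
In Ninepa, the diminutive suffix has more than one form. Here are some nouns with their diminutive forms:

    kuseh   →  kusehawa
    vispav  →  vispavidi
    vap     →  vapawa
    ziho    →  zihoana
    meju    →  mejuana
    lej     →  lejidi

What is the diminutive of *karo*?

The pattern is voicing of the final sound: -awa when the stem ends in a voiceless consonant (*kuseh*, *vap*); -idi when the stem ends in a voiced consonant (*vispav*, *lej*); -ana when the stem ends in a vowel (*ziho*, *meju*).
*karo* — final sound /o/ (a vowel) → -ana → *karoana*.

karoana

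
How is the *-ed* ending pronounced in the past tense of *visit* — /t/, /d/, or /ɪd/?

/ɪd/

The stem *visit* ends in /t/ or /d/.
The -ed suffix is realized as /ɪd/ after /t, d/; as /t/ after other voiceless consonants; and as /d/ after other voiced sounds.
So -ed on *visit* is pronounced /ɪd/.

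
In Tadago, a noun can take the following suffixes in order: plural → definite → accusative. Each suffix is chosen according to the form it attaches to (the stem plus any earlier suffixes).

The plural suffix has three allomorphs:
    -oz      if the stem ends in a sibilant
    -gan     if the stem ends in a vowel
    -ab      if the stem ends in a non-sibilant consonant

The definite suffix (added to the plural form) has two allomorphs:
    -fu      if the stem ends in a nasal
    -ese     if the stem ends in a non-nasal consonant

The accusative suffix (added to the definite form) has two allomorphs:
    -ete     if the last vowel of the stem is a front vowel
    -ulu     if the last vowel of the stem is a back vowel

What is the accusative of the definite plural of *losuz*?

*losuz* — final sound /z/ (a sibilant) → -oz → *losuzoz*.
Since the final consonant of the plural form *losuzoz* is /z/ (non-nasal), it takes -ese, giving *losuzozese*.
The last vowel of the definite form *losuzozese* is /e/, which is a front vowel, so the accusative suffix is -ete, giving *losuzozeseete*.

losuzozeseete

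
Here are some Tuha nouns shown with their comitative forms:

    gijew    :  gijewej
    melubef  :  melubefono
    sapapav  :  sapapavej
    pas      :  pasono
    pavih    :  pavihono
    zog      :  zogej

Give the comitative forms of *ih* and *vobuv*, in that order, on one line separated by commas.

The alternation tracks the final consonant of the stem — -ono when the stem ends in a voiceless consonant (*melubef*, *pas*, *pavih*); -ej when the stem ends in a voiced consonant (*gijew*, *sapapav*, *zog*).
*ih*: final consonant = /h/, voiceless → -ono → *ihono*.
*vobuv* — final consonant /v/ (voiced) → -ej → *vobuvej*.

ihono, vobuvej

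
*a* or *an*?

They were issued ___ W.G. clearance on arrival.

a

The indefinite article is chosen by the initial *sound* of the following word, not its spelling.
The initialism *W.G.* is read letter by letter; the first letter, W, is pronounced /ˈdʌbəl.juː/, which begins with a consonant sound.
So the article is *a*: They were issued a W.G. clearance on arrival.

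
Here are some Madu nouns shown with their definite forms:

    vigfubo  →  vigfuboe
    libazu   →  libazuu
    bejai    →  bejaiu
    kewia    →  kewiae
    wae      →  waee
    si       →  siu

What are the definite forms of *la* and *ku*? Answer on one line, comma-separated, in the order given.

The suffix is conditioned by the last vowel: -u when the last vowel of the stem is a high vowel (*libazu*, *bejai*, *si*); -e when the last vowel of the stem is a non-high vowel (*vigfubo*, *kewia*, *wae*).
The last vowel of *la* is /a/, which is a non-high vowel, so the suffix is -e, giving *lae*.
*ku* — last vowel /u/ (a high vowel) → -u → *kuu*.

lae, kuu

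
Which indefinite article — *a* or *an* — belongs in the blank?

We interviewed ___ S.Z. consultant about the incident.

The indefinite article is chosen by the initial *sound* of the following word, not its spelling.
The initialism *S.Z.* is read letter by letter; the first letter, S, is pronounced /ɛs/, which begins with a vowel sound.
So the article is *an*: We interviewed an S.Z. consultant about the incident.

an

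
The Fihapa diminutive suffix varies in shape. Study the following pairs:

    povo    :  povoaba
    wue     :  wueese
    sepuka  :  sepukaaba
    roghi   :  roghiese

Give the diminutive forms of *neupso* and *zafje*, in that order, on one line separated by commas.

neupsoaba, zafjeese

The alternation tracks the last vowel of the stem — -ese when the last vowel of the stem is a front vowel (*wue*, *roghi*); -aba when the last vowel of the stem is a back vowel (*povo*, *sepuka*).
*neupso*: last vowel = /o/, a back vowel → -aba → *neupsoaba*.
*zafje* — last vowel /e/ (a front vowel) → -ese → *zafjeese*.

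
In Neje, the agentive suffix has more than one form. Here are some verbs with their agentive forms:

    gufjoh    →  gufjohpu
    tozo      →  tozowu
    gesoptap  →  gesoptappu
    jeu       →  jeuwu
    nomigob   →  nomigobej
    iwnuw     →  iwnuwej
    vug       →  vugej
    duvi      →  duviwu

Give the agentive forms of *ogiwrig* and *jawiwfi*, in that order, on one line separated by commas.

Looking at the final sound of each stem: -pu when the stem ends in a voiceless consonant (*gufjoh*, *gesoptap*); -ej when the stem ends in a voiced consonant (*nomigob*, *iwnuw*, *vug*); -wu when the stem ends in a vowel (*tozo*, *jeu*, *duvi*).
The final sound of *ogiwrig* is /g/, which is a voiced consonant, so the suffix is -ej, giving *ogiwrigej*.
Since the final sound of *jawiwfi* is /i/ (a vowel), it takes -wu, giving *jawiwfiwu*.

ogiwrigej, jawiwfiwu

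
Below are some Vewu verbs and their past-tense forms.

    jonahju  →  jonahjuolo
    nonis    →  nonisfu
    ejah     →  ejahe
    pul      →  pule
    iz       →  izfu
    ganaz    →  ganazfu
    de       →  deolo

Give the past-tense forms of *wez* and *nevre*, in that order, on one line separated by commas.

Looking at the final sound of each stem: -fu when the stem ends in a sibilant (*nonis*, *iz*, *ganaz*); -e when the stem ends in a non-sibilant consonant (*ejah*, *pul*); -olo when the stem ends in a vowel (*jonahju*, *de*).
The final sound of *wez* is /z/, which is a sibilant, so the suffix is -fu, giving *wezfu*.
*nevre* — final sound /e/ (a vowel) → -olo → *nevreolo*.

wezfu, nevreolo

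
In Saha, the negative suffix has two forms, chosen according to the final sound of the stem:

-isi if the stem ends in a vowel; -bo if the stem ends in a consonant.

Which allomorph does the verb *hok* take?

*hok* — final sound /k/ (a consonant) → -bo.

-bo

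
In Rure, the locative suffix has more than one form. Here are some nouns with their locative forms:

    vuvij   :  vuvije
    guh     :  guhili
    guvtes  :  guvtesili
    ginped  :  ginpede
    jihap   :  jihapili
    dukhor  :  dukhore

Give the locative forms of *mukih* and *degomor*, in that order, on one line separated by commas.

The alternation tracks the final consonant of the stem — -ili when the stem ends in a voiceless consonant (*guh*, *guvtes*, *jihap*); -e when the stem ends in a voiced consonant (*vuvij*, *ginped*, *dukhor*).
The final consonant of *mukih* is /h/, which is voiceless, so the suffix is -ili, giving *mukihili*.
The final consonant of *degomor* is /r/, which is voiced, so the suffix is -e, giving *degomore*.

mukihili, degomore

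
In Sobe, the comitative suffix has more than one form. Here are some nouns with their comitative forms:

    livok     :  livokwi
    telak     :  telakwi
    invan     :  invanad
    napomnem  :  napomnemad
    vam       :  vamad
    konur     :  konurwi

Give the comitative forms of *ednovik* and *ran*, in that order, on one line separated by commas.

ednovikwi, ranad

Looking at the final consonant of each stem: -ad when the stem ends in a nasal (*invan*, *napomnem*, *vam*); -wi when the stem ends in a non-nasal consonant (*livok*, *telak*, *konur*).
*ednovik*: final consonant = /k/, non-nasal → -wi → *ednovikwi*.
Since the final consonant of *ran* is /n/ (a nasal), it takes -ad, giving *ranad*.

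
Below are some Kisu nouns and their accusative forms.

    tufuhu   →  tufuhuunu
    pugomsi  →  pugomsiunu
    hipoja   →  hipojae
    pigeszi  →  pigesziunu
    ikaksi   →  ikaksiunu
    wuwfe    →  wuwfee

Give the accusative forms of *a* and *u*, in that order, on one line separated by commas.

ae, uunu

The suffix is conditioned by the last vowel: -unu when the last vowel of the stem is a high vowel (*tufuhu*, *pugomsi*, *pigeszi*, *ikaksi*); -e when the last vowel of the stem is a non-high vowel (*hipoja*, *wuwfe*).
The last vowel of *a* is /a/, which is a non-high vowel, so the suffix is -e, giving *ae*.
Since the last vowel of *u* is /u/ (a high vowel), it takes -unu, giving *uunu*.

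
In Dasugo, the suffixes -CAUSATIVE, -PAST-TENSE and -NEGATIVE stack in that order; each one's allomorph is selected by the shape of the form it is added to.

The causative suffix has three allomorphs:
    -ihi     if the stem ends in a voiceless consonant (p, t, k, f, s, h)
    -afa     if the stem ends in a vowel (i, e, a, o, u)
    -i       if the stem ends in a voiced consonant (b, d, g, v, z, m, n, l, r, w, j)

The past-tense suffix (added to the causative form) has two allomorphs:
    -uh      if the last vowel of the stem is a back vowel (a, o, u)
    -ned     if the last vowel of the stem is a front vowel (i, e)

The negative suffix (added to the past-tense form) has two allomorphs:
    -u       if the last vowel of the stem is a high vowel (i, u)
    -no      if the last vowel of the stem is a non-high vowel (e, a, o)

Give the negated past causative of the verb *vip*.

*vip* — final sound /p/ (a voiceless consonant) → -ihi → *vipihi*.
The causative form *vipihi*: last vowel = /i/, a front vowel → -ned → *vipihined*.
The last vowel of the past-tense form *vipihined* is /e/, which is a non-high vowel, so the negative suffix is -no, giving *vipihinedno*.

vipihinedno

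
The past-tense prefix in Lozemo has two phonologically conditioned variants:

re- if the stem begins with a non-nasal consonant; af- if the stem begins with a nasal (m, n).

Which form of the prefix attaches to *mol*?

*mol* — first consonant /m/ (a nasal) → af-.

af-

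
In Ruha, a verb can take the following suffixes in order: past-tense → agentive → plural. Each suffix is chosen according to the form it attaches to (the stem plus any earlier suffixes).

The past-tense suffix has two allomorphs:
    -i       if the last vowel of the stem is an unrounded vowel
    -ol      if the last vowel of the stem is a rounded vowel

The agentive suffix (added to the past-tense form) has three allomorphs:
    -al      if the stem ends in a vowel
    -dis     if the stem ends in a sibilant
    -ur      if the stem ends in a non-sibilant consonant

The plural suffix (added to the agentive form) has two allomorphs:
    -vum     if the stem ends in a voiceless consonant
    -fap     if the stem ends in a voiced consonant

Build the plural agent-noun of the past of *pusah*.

Since the last vowel of *pusah* is /a/ (an unrounded vowel), it takes -i, giving *pusahi*.
The past-tense form *pusahi* — final sound /i/ (a vowel) → -al → *pusahial*.
The agentive form *pusahial*: final consonant = /l/, voiced → -fap → *pusahialfap*.

pusahialfap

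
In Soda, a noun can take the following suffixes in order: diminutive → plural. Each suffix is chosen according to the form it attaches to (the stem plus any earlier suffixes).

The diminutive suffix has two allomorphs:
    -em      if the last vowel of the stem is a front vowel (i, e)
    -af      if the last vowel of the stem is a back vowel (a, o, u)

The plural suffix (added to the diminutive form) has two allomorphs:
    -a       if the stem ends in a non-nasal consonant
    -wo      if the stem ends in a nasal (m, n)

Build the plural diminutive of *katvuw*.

katvuwafa

*katvuw* — last vowel /u/ (a back vowel) → -af → *katvuwaf*.
Since the final consonant of the diminutive form *katvuwaf* is /f/ (non-nasal), it takes -a, giving *katvuwafa*.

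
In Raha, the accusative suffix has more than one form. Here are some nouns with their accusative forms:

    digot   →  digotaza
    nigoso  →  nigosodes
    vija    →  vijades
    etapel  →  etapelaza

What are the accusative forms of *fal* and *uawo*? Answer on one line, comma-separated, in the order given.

falaza, uawodes

The alternation tracks the final sound of the stem — -aza when the stem ends in a consonant (*digot*, *etapel*); -des when the stem ends in a vowel (*nigoso*, *vija*).
Since the final sound of *fal* is /l/ (a consonant), it takes -aza, giving *falaza*.
*uawo*: final sound = /o/, a vowel → -des → *uawodes*.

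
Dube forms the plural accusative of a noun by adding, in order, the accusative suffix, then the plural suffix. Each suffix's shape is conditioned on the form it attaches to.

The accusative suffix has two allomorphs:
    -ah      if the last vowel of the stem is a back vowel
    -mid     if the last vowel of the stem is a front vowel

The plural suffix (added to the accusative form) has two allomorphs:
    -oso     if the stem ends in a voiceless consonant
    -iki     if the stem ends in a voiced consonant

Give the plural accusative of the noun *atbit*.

The last vowel of *atbit* is /i/, which is a front vowel, so the accusative suffix is -mid, giving *atbitmid*.
The final consonant of the accusative form *atbitmid* is /d/, which is voiced, so the plural suffix is -iki, giving *atbitmidiki*.

atbitmidiki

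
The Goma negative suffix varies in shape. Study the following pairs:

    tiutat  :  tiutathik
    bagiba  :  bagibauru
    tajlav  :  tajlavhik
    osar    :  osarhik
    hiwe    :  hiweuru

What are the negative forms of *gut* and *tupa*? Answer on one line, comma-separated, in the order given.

The alternation tracks the final sound of the stem — -hik when the stem ends in a consonant (*tiutat*, *tajlav*, *osar*); -uru when the stem ends in a vowel (*bagiba*, *hiwe*).
*gut*: final sound = /t/, a consonant → -hik → *guthik*.
*tupa* — final sound /a/ (a vowel) → -uru → *tupauru*.

guthik, tupauru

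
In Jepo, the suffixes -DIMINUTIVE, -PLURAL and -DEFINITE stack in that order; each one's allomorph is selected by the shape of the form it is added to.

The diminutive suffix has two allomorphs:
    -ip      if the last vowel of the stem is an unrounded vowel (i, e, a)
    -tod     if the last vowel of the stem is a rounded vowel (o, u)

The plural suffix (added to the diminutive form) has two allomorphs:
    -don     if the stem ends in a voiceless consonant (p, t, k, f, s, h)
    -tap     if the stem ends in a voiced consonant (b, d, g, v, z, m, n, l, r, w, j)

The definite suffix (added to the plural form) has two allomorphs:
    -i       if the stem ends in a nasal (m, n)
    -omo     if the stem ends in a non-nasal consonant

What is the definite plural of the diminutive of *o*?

otodtapomo

*o* — last vowel /o/ (a rounded vowel) → -tod → *otod*.
Since the final consonant of the diminutive form *otod* is /d/ (voiced), it takes -tap, giving *otodtap*.
Since the final consonant of the plural form *otodtap* is /p/ (non-nasal), it takes -omo, giving *otodtapomo*.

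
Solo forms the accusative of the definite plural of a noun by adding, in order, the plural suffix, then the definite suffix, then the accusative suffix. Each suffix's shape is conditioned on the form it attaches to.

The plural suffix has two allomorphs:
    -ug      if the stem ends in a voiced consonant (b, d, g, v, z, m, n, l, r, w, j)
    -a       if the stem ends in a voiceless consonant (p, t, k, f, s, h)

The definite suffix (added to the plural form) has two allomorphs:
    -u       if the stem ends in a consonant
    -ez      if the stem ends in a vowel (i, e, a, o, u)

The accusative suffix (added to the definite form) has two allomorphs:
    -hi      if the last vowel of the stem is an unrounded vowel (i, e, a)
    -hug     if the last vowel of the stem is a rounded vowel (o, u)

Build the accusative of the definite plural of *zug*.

*zug*: final consonant = /g/, voiced → -ug → *zugug*.
The final sound of the plural form *zugug* is /g/, which is a consonant, so the definite suffix is -u, giving *zugugu*.
The last vowel of the definite form *zugugu* is /u/, which is a rounded vowel, so the accusative suffix is -hug, giving *zuguguhug*.

zuguguhug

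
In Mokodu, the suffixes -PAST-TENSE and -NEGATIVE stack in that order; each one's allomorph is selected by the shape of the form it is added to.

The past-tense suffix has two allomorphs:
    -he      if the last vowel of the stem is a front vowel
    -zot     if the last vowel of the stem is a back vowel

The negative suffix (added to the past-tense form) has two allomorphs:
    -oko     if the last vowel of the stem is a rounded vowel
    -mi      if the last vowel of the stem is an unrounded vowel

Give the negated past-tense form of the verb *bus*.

The last vowel of *bus* is /u/, which is a back vowel, so the past-tense suffix is -zot, giving *buszot*.
The past-tense form *buszot* — last vowel /o/ (a rounded vowel) → -oko → *buszotoko*.

buszotoko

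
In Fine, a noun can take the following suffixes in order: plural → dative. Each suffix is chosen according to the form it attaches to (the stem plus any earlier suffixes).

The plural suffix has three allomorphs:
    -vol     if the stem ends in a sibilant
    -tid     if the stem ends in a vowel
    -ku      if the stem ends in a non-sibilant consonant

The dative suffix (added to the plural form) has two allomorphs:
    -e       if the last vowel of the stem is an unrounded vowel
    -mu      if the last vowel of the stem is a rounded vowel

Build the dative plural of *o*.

*o* — final sound /o/ (a vowel) → -tid → *otid*.
Since the last vowel of the plural form *otid* is /i/ (an unrounded vowel), it takes -e, giving *otide*.

otide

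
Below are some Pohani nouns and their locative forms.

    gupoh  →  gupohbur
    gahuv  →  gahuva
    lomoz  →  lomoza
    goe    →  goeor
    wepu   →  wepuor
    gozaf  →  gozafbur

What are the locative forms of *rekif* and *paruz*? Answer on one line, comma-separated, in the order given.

Looking at the final sound of each stem: -bur when the stem ends in a voiceless consonant (*gupoh*, *gozaf*); -a when the stem ends in a voiced consonant (*gahuv*, *lomoz*); -or when the stem ends in a vowel (*goe*, *wepu*).
*rekif*: final sound = /f/, a voiceless consonant → -bur → *rekifbur*.
*paruz*: final sound = /z/, a voiced consonant → -a → *paruza*.

rekifbur, paruza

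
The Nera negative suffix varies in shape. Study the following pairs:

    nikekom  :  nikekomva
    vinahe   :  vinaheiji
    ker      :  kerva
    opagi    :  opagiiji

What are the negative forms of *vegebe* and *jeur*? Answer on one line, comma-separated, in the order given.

The pattern is consonant vs. vowel: -va when the stem ends in a consonant (*nikekom*, *ker*); -iji when the stem ends in a vowel (*vinahe*, *opagi*).
The final sound of *vegebe* is /e/, which is a vowel, so the suffix is -iji, giving *vegebeiji*.
Since the final sound of *jeur* is /r/ (a consonant), it takes -va, giving *jeurva*.

vegebeiji, jeurva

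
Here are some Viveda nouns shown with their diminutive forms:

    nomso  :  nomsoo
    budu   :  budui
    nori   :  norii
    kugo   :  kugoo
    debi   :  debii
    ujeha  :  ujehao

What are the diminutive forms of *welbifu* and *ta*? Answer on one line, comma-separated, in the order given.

welbifui, tao

Looking at the last vowel of each stem: -i when the last vowel of the stem is a high vowel (*budu*, *nori*, *debi*); -o when the last vowel of the stem is a non-high vowel (*nomso*, *kugo*, *ujeha*).
The last vowel of *welbifu* is /u/, which is a high vowel, so the suffix is -i, giving *welbifui*.
*ta* — last vowel /a/ (a non-high vowel) → -o → *tao*.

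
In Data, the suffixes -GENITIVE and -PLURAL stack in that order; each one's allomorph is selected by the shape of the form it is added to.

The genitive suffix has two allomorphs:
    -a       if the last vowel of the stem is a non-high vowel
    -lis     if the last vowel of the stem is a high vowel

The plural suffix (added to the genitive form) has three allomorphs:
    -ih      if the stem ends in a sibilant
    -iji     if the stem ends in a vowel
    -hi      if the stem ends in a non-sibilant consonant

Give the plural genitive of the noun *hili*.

Since the last vowel of *hili* is /i/ (a high vowel), it takes -lis, giving *hililis*.
The genitive form *hililis* — final sound /s/ (a sibilant) → -ih → *hililisih*.

hililisih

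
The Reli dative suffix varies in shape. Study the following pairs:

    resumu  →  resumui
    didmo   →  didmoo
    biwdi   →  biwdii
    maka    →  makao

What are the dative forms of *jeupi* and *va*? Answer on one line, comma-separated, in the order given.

jeupii, vao

Looking at the last vowel of each stem: -i when the last vowel of the stem is a high vowel (*resumu*, *biwdi*); -o when the last vowel of the stem is a non-high vowel (*didmo*, *maka*).
*jeupi*: last vowel = /i/, a high vowel → -i → *jeupii*.
Since the last vowel of *va* is /a/ (a non-high vowel), it takes -o, giving *vao*.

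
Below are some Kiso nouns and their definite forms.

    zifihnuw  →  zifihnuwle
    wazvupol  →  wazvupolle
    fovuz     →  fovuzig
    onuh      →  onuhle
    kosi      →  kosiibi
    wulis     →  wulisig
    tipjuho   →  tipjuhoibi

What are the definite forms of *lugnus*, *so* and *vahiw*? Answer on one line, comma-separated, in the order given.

lugnusig, soibi, vahiwle

The suffix is conditioned by the final sound: -ig when the stem ends in a sibilant (*fovuz*, *wulis*); -le when the stem ends in a non-sibilant consonant (*zifihnuw*, *wazvupol*, *onuh*); -ibi when the stem ends in a vowel (*kosi*, *tipjuho*).
*lugnus* — final sound /s/ (a sibilant) → -ig → *lugnusig*.
The final sound of *so* is /o/, which is a vowel, so the suffix is -ibi, giving *soibi*.
The final sound of *vahiw* is /w/, which is a non-sibilant consonant, so the suffix is -le, giving *vahiwle*.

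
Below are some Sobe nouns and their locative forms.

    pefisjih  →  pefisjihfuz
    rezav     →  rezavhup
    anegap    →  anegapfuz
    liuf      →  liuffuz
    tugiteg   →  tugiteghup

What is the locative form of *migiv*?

migivhup

Looking at the final consonant of each stem: -fuz when the stem ends in a voiceless consonant (*pefisjih*, *anegap*, *liuf*); -hup when the stem ends in a voiced consonant (*rezav*, *tugiteg*).
*migiv*: final consonant = /v/, voiced → -hup → *migivhup*.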